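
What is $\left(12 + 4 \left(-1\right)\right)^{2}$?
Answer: $64$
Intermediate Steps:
$\left(12 + 4 \left(-1\right)\right)^{2} = \left(12 - 4\right)^{2} = 8^{2} = 64$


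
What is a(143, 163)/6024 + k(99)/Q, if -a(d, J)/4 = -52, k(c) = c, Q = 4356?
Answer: 1897/33132 ≈ 0.057256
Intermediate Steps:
a(d, J) = 208 (a(d, J) = -4*(-52) = 208)
a(143, 163)/6024 + k(99)/Q = 208/6024 + 99/4356 = 208*(1/6024) + 99*(1/4356) = 26/753 + 1/44 = 1897/33132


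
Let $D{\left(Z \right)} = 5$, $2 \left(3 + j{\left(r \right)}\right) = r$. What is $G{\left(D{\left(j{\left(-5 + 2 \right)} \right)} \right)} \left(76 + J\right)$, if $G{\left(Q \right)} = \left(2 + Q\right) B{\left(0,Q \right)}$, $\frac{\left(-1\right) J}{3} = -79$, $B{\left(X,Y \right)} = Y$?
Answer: $10955$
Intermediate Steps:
$j{\left(r \right)} = -3 + \frac{r}{2}$
$J = 237$ ($J = \left(-3\right) \left(-79\right) = 237$)
$G{\left(Q \right)} = Q \left(2 + Q\right)$ ($G{\left(Q \right)} = \left(2 + Q\right) Q = Q \left(2 + Q\right)$)
$G{\left(D{\left(j{\left(-5 + 2 \right)} \right)} \right)} \left(76 + J\right) = 5 \left(2 + 5\right) \left(76 + 237\right) = 5 \cdot 7 \cdot 313 = 35 \cdot 313 = 10955$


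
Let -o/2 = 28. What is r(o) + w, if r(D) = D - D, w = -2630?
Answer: -2630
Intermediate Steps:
o = -56 (o = -2*28 = -56)
r(D) = 0
r(o) + w = 0 - 2630 = -2630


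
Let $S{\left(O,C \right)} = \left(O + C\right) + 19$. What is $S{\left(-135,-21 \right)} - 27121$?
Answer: $-27258$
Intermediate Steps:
$S{\left(O,C \right)} = 19 + C + O$ ($S{\left(O,C \right)} = \left(C + O\right) + 19 = 19 + C + O$)
$S{\left(-135,-21 \right)} - 27121 = \left(19 - 21 - 135\right) - 27121 = -137 - 27121 = -27258$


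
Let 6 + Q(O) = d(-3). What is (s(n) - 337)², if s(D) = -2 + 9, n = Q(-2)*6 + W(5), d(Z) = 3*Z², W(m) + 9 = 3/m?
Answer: 108900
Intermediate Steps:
W(m) = -9 + 3/m
Q(O) = 21 (Q(O) = -6 + 3*(-3)² = -6 + 3*9 = -6 + 27 = 21)
n = 588/5 (n = 21*6 + (-9 + 3/5) = 126 + (-9 + 3*(⅕)) = 126 + (-9 + ⅗) = 126 - 42/5 = 588/5 ≈ 117.60)
s(D) = 7
(s(n) - 337)² = (7 - 337)² = (-330)² = 108900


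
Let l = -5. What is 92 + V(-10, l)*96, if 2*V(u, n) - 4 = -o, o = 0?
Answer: 284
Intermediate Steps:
V(u, n) = 2 (V(u, n) = 2 + (-1*0)/2 = 2 + (½)*0 = 2 + 0 = 2)
92 + V(-10, l)*96 = 92 + 2*96 = 92 + 192 = 284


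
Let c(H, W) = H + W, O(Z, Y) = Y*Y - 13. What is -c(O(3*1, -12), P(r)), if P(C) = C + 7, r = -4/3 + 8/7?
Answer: -2894/21 ≈ -137.81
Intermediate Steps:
r = -4/21 (r = -4*⅓ + 8*(⅐) = -4/3 + 8/7 = -4/21 ≈ -0.19048)
O(Z, Y) = -13 + Y² (O(Z, Y) = Y² - 13 = -13 + Y²)
P(C) = 7 + C
-c(O(3*1, -12), P(r)) = -((-13 + (-12)²) + (7 - 4/21)) = -((-13 + 144) + 143/21) = -(131 + 143/21) = -1*2894/21 = -2894/21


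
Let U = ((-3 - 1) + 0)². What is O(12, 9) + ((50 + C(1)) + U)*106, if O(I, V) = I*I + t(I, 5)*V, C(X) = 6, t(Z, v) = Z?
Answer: 7884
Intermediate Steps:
O(I, V) = I² + I*V (O(I, V) = I*I + I*V = I² + I*V)
U = 16 (U = (-4 + 0)² = (-4)² = 16)
O(12, 9) + ((50 + C(1)) + U)*106 = 12*(12 + 9) + ((50 + 6) + 16)*106 = 12*21 + (56 + 16)*106 = 252 + 72*106 = 252 + 7632 = 7884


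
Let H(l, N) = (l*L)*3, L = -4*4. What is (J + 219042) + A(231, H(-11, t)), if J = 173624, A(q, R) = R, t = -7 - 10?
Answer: 393194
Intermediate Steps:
L = -16
t = -17
H(l, N) = -48*l (H(l, N) = (l*(-16))*3 = -16*l*3 = -48*l)
(J + 219042) + A(231, H(-11, t)) = (173624 + 219042) - 48*(-11) = 392666 + 528 = 393194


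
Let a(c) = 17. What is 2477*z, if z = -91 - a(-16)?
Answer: -267516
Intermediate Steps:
z = -108 (z = -91 - 1*17 = -91 - 17 = -108)
2477*z = 2477*(-108) = -267516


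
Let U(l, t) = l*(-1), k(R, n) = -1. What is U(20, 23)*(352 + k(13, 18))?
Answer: -7020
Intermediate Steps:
U(l, t) = -l
U(20, 23)*(352 + k(13, 18)) = (-1*20)*(352 - 1) = -20*351 = -7020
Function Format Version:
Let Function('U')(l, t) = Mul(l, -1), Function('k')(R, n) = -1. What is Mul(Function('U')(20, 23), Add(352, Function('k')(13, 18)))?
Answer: -7020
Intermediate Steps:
Function('U')(l, t) = Mul(-1, l)
Mul(Function('U')(20, 23), Add(352, Function('k')(13, 18))) = Mul(Mul(-1, 20), Add(352, -1)) = Mul(-20, 351) = -7020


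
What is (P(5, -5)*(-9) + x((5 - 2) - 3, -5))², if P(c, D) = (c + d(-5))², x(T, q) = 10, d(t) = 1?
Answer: 98596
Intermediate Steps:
P(c, D) = (1 + c)² (P(c, D) = (c + 1)² = (1 + c)²)
(P(5, -5)*(-9) + x((5 - 2) - 3, -5))² = ((1 + 5)²*(-9) + 10)² = (6²*(-9) + 10)² = (36*(-9) + 10)² = (-324 + 10)² = (-314)² = 98596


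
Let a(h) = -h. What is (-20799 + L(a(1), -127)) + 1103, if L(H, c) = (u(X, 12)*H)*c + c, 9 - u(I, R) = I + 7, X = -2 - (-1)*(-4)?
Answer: -18807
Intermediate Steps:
X = -6 (X = -2 - 1*4 = -2 - 4 = -6)
u(I, R) = 2 - I (u(I, R) = 9 - (I + 7) = 9 - (7 + I) = 9 + (-7 - I) = 2 - I)
L(H, c) = c + 8*H*c (L(H, c) = ((2 - 1*(-6))*H)*c + c = ((2 + 6)*H)*c + c = (8*H)*c + c = 8*H*c + c = c + 8*H*c)
(-20799 + L(a(1), -127)) + 1103 = (-20799 - 127*(1 + 8*(-1*1))) + 1103 = (-20799 - 127*(1 + 8*(-1))) + 1103 = (-20799 - 127*(1 - 8)) + 1103 = (-20799 - 127*(-7)) + 1103 = (-20799 + 889) + 1103 = -19910 + 1103 = -18807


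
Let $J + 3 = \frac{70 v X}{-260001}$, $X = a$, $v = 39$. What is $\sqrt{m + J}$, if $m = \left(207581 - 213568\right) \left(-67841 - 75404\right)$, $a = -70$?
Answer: $\frac{8 \sqrt{2054093470018638}}{12381} \approx 29285.0$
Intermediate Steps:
$X = -70$
$J = - \frac{28043}{12381}$ ($J = -3 + \frac{70 \cdot 39 \left(-70\right)}{-260001} = -3 + 2730 \left(-70\right) \left(- \frac{1}{260001}\right) = -3 - - \frac{9100}{12381} = -3 + \frac{9100}{12381} = - \frac{28043}{12381} \approx -2.265$)
$m = 857607815$ ($m = \left(-5987\right) \left(-143245\right) = 857607815$)
$\sqrt{m + J} = \sqrt{857607815 - \frac{28043}{12381}} = \sqrt{\frac{10618042329472}{12381}} = \frac{8 \sqrt{2054093470018638}}{12381}$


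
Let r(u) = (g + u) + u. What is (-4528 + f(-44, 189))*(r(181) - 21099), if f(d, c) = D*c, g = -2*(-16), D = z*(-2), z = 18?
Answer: 234629060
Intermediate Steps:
D = -36 (D = 18*(-2) = -36)
g = 32
f(d, c) = -36*c
r(u) = 32 + 2*u (r(u) = (32 + u) + u = 32 + 2*u)
(-4528 + f(-44, 189))*(r(181) - 21099) = (-4528 - 36*189)*((32 + 2*181) - 21099) = (-4528 - 6804)*((32 + 362) - 21099) = -11332*(394 - 21099) = -11332*(-20705) = 234629060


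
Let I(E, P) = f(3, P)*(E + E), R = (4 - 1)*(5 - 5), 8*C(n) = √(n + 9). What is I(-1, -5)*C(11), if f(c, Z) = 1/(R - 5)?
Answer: √5/10 ≈ 0.22361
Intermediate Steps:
C(n) = √(9 + n)/8 (C(n) = √(n + 9)/8 = √(9 + n)/8)
R = 0 (R = 3*0 = 0)
f(c, Z) = -⅕ (f(c, Z) = 1/(0 - 5) = 1/(-5) = -⅕)
I(E, P) = -2*E/5 (I(E, P) = -(E + E)/5 = -2*E/5)
I(-1, -5)*C(11) = (-⅖*(-1))*(√(9 + 11)/8) = 2*(√20/8)/5 = 2*((2*√5)/8)/5 = 2*(√5/4)/5 = √5/10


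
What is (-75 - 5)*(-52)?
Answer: 4160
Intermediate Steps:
(-75 - 5)*(-52) = -80*(-52) = 4160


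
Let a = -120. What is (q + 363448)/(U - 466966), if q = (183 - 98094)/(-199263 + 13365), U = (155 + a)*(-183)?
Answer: -22521451405/29332907386 ≈ -0.76779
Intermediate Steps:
U = -6405 (U = (155 - 120)*(-183) = 35*(-183) = -6405)
q = 32637/61966 (q = -97911/(-185898) = -97911*(-1/185898) = 32637/61966 ≈ 0.52669)
(q + 363448)/(U - 466966) = (32637/61966 + 363448)/(-6405 - 466966) = (22521451405/61966)/(-473371) = (22521451405/61966)*(-1/473371) = -22521451405/29332907386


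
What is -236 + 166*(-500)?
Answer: -83236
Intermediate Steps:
-236 + 166*(-500) = -236 - 83000 = -83236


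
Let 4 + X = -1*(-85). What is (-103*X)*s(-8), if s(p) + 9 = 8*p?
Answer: 609039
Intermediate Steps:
X = 81 (X = -4 - 1*(-85) = -4 + 85 = 81)
s(p) = -9 + 8*p
(-103*X)*s(-8) = (-103*81)*(-9 + 8*(-8)) = -8343*(-9 - 64) = -8343*(-73) = 609039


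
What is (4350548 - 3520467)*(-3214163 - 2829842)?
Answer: -5017013714405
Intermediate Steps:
(4350548 - 3520467)*(-3214163 - 2829842) = 830081*(-6044005) = -5017013714405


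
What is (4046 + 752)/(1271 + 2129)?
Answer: 2399/1700 ≈ 1.4112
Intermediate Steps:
(4046 + 752)/(1271 + 2129) = 4798/3400 = 4798*(1/3400) = 2399/1700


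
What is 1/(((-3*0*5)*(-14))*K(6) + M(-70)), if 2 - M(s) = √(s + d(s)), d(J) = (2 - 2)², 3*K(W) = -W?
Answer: 1/37 + I*√70/74 ≈ 0.027027 + 0.11306*I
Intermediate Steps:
K(W) = -W/3 (K(W) = (-W)/3 = -W/3)
d(J) = 0 (d(J) = 0² = 0)
M(s) = 2 - √s (M(s) = 2 - √(s + 0) = 2 - √s)
1/(((-3*0*5)*(-14))*K(6) + M(-70)) = 1/(((-3*0*5)*(-14))*(-⅓*6) + (2 - √(-70))) = 1/(((0*5)*(-14))*(-2) + (2 - I*√70)) = 1/((0*(-14))*(-2) + (2 - I*√70)) = 1/(0*(-2) + (2 - I*√70)) = 1/(0 + (2 - I*√70)) = 1/(2 - I*√70)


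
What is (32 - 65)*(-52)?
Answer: 1716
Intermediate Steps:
(32 - 65)*(-52) = -33*(-52) = 1716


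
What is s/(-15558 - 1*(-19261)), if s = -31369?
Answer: -31369/3703 ≈ -8.4712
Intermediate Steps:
s/(-15558 - 1*(-19261)) = -31369/(-15558 - 1*(-19261)) = -31369/(-15558 + 19261) = -31369/3703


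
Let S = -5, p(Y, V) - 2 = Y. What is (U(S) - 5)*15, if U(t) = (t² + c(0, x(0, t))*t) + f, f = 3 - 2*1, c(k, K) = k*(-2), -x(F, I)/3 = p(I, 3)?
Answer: 315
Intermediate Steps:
p(Y, V) = 2 + Y
x(F, I) = -6 - 3*I (x(F, I) = -3*(2 + I) = -6 - 3*I)
c(k, K) = -2*k
f = 1 (f = 3 - 2 = 1)
U(t) = 1 + t² (U(t) = (t² + (-2*0)*t) + 1 = (t² + 0*t) + 1 = (t² + 0) + 1 = t² + 1 = 1 + t²)
(U(S) - 5)*15 = ((1 + (-5)²) - 5)*15 = ((1 + 25) - 5)*15 = (26 - 5)*15 = 21*15 = 315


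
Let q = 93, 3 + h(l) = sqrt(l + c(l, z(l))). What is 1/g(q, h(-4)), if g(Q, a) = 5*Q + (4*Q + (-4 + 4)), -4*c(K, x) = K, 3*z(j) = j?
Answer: 1/837 ≈ 0.0011947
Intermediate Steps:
z(j) = j/3
c(K, x) = -K/4
h(l) = -3 + sqrt(3)*sqrt(l)/2 (h(l) = -3 + sqrt(l - l/4) = -3 + sqrt(3*l/4) = -3 + sqrt(3)*sqrt(l)/2)
g(Q, a) = 9*Q (g(Q, a) = 5*Q + (4*Q + 0) = 5*Q + 4*Q = 9*Q)
1/g(q, h(-4)) = 1/(9*93) = 1/837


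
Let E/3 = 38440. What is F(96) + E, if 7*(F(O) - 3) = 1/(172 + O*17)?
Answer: 1456298845/12628 ≈ 1.1532e+5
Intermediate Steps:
E = 115320 (E = 3*38440 = 115320)
F(O) = 3 + 1/(7*(172 + 17*O)) (F(O) = 3 + 1/(7*(172 + O*17)) = 3 + 1/(7*(172 + 17*O)))
F(96) + E = (3613 + 357*96)/(7*(172 + 17*96)) + 115320 = (3613 + 34272)/(7*(172 + 1632)) + 115320 = (⅐)*37885/1804 + 115320 = (⅐)*(1/1804)*37885 + 115320 = 37885/12628 + 115320 = 1456298845/12628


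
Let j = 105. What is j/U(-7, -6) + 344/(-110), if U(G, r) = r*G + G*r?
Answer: -413/220 ≈ -1.8773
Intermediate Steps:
U(G, r) = 2*G*r (U(G, r) = G*r + G*r = 2*G*r)
j/U(-7, -6) + 344/(-110) = 105/((2*(-7)*(-6))) + 344/(-110) = 105/84 + 344*(-1/110) = 105*(1/84) - 172/55 = 5/4 - 172/55 = -413/220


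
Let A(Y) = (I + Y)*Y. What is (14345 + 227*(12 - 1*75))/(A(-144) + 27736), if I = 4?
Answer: 11/11974 ≈ 0.00091866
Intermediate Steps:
A(Y) = Y*(4 + Y) (A(Y) = (4 + Y)*Y = Y*(4 + Y))
(14345 + 227*(12 - 1*75))/(A(-144) + 27736) = (14345 + 227*(12 - 1*75))/(-144*(4 - 144) + 27736) = (14345 + 227*(12 - 75))/(-144*(-140) + 27736) = (14345 + 227*(-63))/(20160 + 27736) = (14345 - 14301)/47896 = 44*(1/47896) = 11/11974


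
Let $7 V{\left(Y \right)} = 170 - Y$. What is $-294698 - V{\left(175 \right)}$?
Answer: $- \frac{2062881}{7} \approx -2.947 \cdot 10^{5}$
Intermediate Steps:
$V{\left(Y \right)} = \frac{170}{7} - \frac{Y}{7}$ ($V{\left(Y \right)} = \frac{170 - Y}{7} = \frac{170}{7} - \frac{Y}{7}$)
$-294698 - V{\left(175 \right)} = -294698 - \left(\frac{170}{7} - 25\right) = -294698 - - \frac{5}{7} = -294698 + \frac{5}{7} = - \frac{2062881}{7}$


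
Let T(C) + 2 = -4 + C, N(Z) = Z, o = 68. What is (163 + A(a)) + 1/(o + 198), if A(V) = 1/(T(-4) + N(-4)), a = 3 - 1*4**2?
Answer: 21670/133 ≈ 162.93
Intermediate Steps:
a = -13 (a = 3 - 1*16 = 3 - 16 = -13)
T(C) = -6 + C (T(C) = -2 + (-4 + C) = -6 + C)
A(V) = -1/14 (A(V) = 1/((-6 - 4) - 4) = 1/(-10 - 4) = 1/(-14) = -1/14)
(163 + A(a)) + 1/(o + 198) = (163 - 1/14) + 1/(68 + 198) = 2281/14 + 1/266 = 21670/133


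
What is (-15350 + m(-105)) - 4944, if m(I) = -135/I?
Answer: -142049/7 ≈ -20293.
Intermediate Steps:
(-15350 + m(-105)) - 4944 = (-15350 - 135/(-105)) - 4944 = (-15350 - 135*(-1/105)) - 4944 = (-15350 + 9/7) - 4944 = -107441/7 - 4944 = -142049/7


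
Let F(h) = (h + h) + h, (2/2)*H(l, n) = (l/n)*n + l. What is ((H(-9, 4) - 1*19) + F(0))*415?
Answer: -15355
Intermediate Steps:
H(l, n) = 2*l (H(l, n) = (l/n)*n + l = l + l = 2*l)
F(h) = 3*h (F(h) = 2*h + h = 3*h)
((H(-9, 4) - 1*19) + F(0))*415 = ((2*(-9) - 1*19) + 3*0)*415 = ((-18 - 19) + 0)*415 = (-37 + 0)*415 = -37*415 = -15355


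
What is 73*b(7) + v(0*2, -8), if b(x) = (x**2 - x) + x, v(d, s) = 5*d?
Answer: 3577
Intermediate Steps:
b(x) = x**2
73*b(7) + v(0*2, -8) = 73*7**2 + 5*(0*2) = 73*49 + 5*0 = 3577 + 0 = 3577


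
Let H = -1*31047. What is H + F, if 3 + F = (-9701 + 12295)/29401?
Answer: -912898456/29401 ≈ -31050.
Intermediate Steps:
H = -31047
F = -85609/29401 (F = -3 + (-9701 + 12295)/29401 = -3 + 2594*(1/29401) = -3 + 2594/29401 = -85609/29401 ≈ -2.9118)
H + F = -31047 - 85609/29401 = -912898456/29401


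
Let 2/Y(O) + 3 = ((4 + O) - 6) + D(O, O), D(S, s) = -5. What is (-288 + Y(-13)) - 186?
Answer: -10904/23 ≈ -474.09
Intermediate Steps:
Y(O) = 2/(-10 + O) (Y(O) = 2/(-3 + (((4 + O) - 6) - 5)) = 2/(-3 + ((-2 + O) - 5)) = 2/(-3 + (-7 + O)) = 2/(-10 + O))
(-288 + Y(-13)) - 186 = (-288 + 2/(-10 - 13)) - 186 = (-288 + 2/(-23)) - 186 = (-288 + 2*(-1/23)) - 186 = (-288 - 2/23) - 186 = -6626/23 - 186 = -10904/23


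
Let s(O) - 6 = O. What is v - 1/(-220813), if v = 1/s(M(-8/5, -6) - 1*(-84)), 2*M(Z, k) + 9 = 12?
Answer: 441809/40408779 ≈ 0.010933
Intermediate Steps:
M(Z, k) = 3/2 (M(Z, k) = -9/2 + (½)*12 = -9/2 + 6 = 3/2)
s(O) = 6 + O
v = 2/183 (v = 1/(6 + (3/2 - 1*(-84))) = 1/(6 + (3/2 + 84)) = 1/(6 + 171/2) = 1/(183/2) = 2/183 ≈ 0.010929)
v - 1/(-220813) = 2/183 - 1/(-220813) = 2/183 - 1*(-1/220813) = 2/183 + 1/220813 = 441809/40408779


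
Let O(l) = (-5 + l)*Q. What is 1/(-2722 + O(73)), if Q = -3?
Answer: -1/2926 ≈ -0.00034176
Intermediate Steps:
O(l) = 15 - 3*l (O(l) = (-5 + l)*(-3) = 15 - 3*l)
1/(-2722 + O(73)) = 1/(-2722 + (15 - 3*73)) = 1/(-2722 + (15 - 219)) = 1/(-2722 - 204) = 1/(-2926) = -1/2926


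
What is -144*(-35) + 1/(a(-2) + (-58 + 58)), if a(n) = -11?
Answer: 55439/11 ≈ 5039.9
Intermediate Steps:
-144*(-35) + 1/(a(-2) + (-58 + 58)) = -144*(-35) + 1/(-11 + (-58 + 58)) = 5040 + 1/(-11 + 0) = 5040 + 1/(-11) = 5040 - 1/11 = 55439/11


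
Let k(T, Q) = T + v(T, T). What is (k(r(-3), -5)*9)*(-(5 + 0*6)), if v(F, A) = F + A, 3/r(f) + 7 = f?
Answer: 81/2 ≈ 40.500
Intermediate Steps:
r(f) = 3/(-7 + f)
v(F, A) = A + F
k(T, Q) = 3*T (k(T, Q) = T + (T + T) = T + 2*T = 3*T)
(k(r(-3), -5)*9)*(-(5 + 0*6)) = ((3*(3/(-7 - 3)))*9)*(-(5 + 0*6)) = ((3*(3/(-10)))*9)*(-(5 + 0)) = ((3*(3*(-1/10)))*9)*(-1*5) = ((3*(-3/10))*9)*(-5) = -9/10*9*(-5) = -81/10*(-5) = 81/2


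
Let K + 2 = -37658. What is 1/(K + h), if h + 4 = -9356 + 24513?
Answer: -1/22507 ≈ -4.4431e-5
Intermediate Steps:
h = 15153 (h = -4 + (-9356 + 24513) = -4 + 15157 = 15153)
K = -37660 (K = -2 - 37658 = -37660)
1/(K + h) = 1/(-37660 + 15153) = 1/(-22507) = -1/22507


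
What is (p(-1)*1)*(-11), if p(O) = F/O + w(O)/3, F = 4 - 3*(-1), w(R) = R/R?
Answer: 220/3 ≈ 73.333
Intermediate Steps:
w(R) = 1
F = 7 (F = 4 + 3 = 7)
p(O) = ⅓ + 7/O (p(O) = 7/O + 1/3 = 7/O + 1*(⅓) = 7/O + ⅓ = ⅓ + 7/O)
(p(-1)*1)*(-11) = (((⅓)*(21 - 1)/(-1))*1)*(-11) = (((⅓)*(-1)*20)*1)*(-11) = -20/3*1*(-11) = -20/3*(-11) = 220/3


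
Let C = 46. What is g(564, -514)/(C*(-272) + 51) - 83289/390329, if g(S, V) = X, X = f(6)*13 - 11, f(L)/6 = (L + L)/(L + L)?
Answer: -1064016272/4863889669 ≈ -0.21876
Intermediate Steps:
f(L) = 6 (f(L) = 6*((L + L)/(L + L)) = 6*((2*L)/((2*L))) = 6*((2*L)*(1/(2*L))) = 6*1 = 6)
X = 67 (X = 6*13 - 11 = 78 - 11 = 67)
g(S, V) = 67
g(564, -514)/(C*(-272) + 51) - 83289/390329 = 67/(46*(-272) + 51) - 83289/390329 = 67/(-12512 + 51) - 83289*1/390329 = 67/(-12461) - 83289/390329 = 67*(-1/12461) - 83289/390329 = -67/12461 - 83289/390329 = -1064016272/4863889669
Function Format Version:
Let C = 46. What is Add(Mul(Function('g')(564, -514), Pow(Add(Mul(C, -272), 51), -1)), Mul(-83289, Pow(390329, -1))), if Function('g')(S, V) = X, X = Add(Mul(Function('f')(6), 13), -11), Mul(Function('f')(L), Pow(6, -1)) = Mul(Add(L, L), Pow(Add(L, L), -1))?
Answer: Rational(-1064016272, 4863889669) ≈ -0.21876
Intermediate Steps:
Function('f')(L) = 6 (Function('f')(L) = Mul(6, Mul(Add(L, L), Pow(Add(L, L), -1))) = Mul(6, Mul(Mul(2, L), Pow(Mul(2, L), -1))) = Mul(6, Mul(Mul(2, L), Mul(Rational(1, 2), Pow(L, -1)))) = Mul(6, 1) = 6)
X = 67 (X = Add(Mul(6, 13), -11) = Add(78, -11) = 67)
Function('g')(S, V) = 67
Add(Mul(Function('g')(564, -514), Pow(Add(Mul(C, -272), 51), -1)), Mul(-83289, Pow(390329, -1))) = Add(Mul(67, Pow(Add(Mul(46, -272), 51), -1)), Mul(-83289, Pow(390329, -1))) = Add(Mul(67, Pow(Add(-12512, 51), -1)), Mul(-83289, Rational(1, 390329))) = Add(Mul(67, Pow(-12461, -1)), Rational(-83289, 390329)) = Add(Mul(67, Rational(-1, 12461)), Rational(-83289, 390329)) = Add(Rational(-67, 12461), Rational(-83289, 390329)) = Rational(-1064016272, 4863889669)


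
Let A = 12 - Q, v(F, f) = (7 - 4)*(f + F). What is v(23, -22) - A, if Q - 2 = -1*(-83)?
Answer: 76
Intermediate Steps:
Q = 85 (Q = 2 - 1*(-83) = 2 + 83 = 85)
v(F, f) = 3*F + 3*f (v(F, f) = 3*(F + f) = 3*F + 3*f)
A = -73 (A = 12 - 1*85 = 12 - 85 = -73)
v(23, -22) - A = (3*23 + 3*(-22)) - 1*(-73) = (69 - 66) + 73 = 3 + 73 = 76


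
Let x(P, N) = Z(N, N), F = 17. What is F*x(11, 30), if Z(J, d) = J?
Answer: 510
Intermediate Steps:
x(P, N) = N
F*x(11, 30) = 17*30 = 510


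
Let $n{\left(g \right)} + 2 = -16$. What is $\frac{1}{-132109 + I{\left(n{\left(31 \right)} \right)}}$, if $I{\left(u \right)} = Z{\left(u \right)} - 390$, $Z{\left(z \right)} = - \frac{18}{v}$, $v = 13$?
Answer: $- \frac{13}{1722505} \approx -7.5471 \cdot 10^{-6}$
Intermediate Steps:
$Z{\left(z \right)} = - \frac{18}{13}$
$n{\left(g \right)} = -18$ ($n{\left(g \right)} = -2 - 16 = -18$)
$I{\left(u \right)} = - \frac{5088}{13}$ ($I{\left(u \right)} = - \frac{18}{13} - 390 = - \frac{5088}{13}$)
$\frac{1}{-132109 + I{\left(n{\left(31 \right)} \right)}} = \frac{1}{-132109 - \frac{5088}{13}} = \frac{1}{- \frac{1722505}{13}} = - \frac{13}{1722505}$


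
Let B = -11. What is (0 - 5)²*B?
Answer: -275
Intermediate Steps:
(0 - 5)²*B = (0 - 5)²*(-11) = (-5)²*(-11) = 25*(-11) = -275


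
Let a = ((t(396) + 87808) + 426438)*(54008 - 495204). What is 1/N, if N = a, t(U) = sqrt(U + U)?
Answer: -257123/58336908970018952 + 3*sqrt(22)/58336908970018952 ≈ -4.4073e-12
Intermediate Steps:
t(U) = sqrt(2)*sqrt(U) (t(U) = sqrt(2*U) = sqrt(2)*sqrt(U))
a = -226883278216 - 2647176*sqrt(22) (a = ((sqrt(2)*sqrt(396) + 87808) + 426438)*(54008 - 495204) = ((sqrt(2)*(6*sqrt(11)) + 87808) + 426438)*(-441196) = ((6*sqrt(22) + 87808) + 426438)*(-441196) = ((87808 + 6*sqrt(22)) + 426438)*(-441196) = (514246 + 6*sqrt(22))*(-441196) = -226883278216 - 2647176*sqrt(22) ≈ -2.2690e+11)
N = -226883278216 - 2647176*sqrt(22) ≈ -2.2690e+11
1/N = 1/(-226883278216 - 2647176*sqrt(22))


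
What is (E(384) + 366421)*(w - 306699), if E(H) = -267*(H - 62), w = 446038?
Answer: 39077204533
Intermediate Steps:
E(H) = 16554 - 267*H (E(H) = -267*(-62 + H) = 16554 - 267*H)
(E(384) + 366421)*(w - 306699) = ((16554 - 267*384) + 366421)*(446038 - 306699) = ((16554 - 102528) + 366421)*139339 = (-85974 + 366421)*139339 = 280447*139339 = 39077204533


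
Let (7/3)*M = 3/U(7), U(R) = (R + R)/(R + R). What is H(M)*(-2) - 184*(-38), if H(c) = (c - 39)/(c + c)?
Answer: 21064/3 ≈ 7021.3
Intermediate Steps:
U(R) = 1 (U(R) = (2*R)/((2*R)) = (2*R)*(1/(2*R)) = 1)
M = 9/7 (M = 3*(3/1)/7 = 3*(3*1)/7 = (3/7)*3 = 9/7 ≈ 1.2857)
H(c) = (-39 + c)/(2*c) (H(c) = (-39 + c)/((2*c)) = (-39 + c)*(1/(2*c)) = (-39 + c)/(2*c))
H(M)*(-2) - 184*(-38) = ((-39 + 9/7)/(2*(9/7)))*(-2) - 184*(-38) = ((1/2)*(7/9)*(-264/7))*(-2) - 1*(-6992) = -44/3*(-2) + 6992 = 88/3 + 6992 = 21064/3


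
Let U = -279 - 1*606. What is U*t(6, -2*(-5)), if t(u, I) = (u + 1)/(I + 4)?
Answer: -885/2 ≈ -442.50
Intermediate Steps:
t(u, I) = (1 + u)/(4 + I)
U = -885 (U = -279 - 606 = -885)
U*t(6, -2*(-5)) = -885*(1 + 6)/(4 - 2*(-5)) = -885*7/(4 + 10) = -885*7/14 = -885*½ = -885/2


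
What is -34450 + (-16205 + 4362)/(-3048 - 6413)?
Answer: -325919607/9461 ≈ -34449.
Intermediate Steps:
-34450 + (-16205 + 4362)/(-3048 - 6413) = -34450 - 11843/(-9461) = -34450 - 11843*(-1/9461) = -34450 + 11843/9461 = -325919607/9461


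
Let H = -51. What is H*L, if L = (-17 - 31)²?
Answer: -117504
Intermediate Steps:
L = 2304 (L = (-48)² = 2304)
H*L = -51*2304 = -117504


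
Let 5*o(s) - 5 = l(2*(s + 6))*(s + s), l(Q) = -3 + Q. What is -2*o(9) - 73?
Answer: -1347/5 ≈ -269.40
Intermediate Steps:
o(s) = 1 + 2*s*(9 + 2*s)/5 (o(s) = 1 + ((-3 + 2*(s + 6))*(s + s))/5 = 1 + ((-3 + 2*(6 + s))*(2*s))/5 = 1 + ((-3 + (12 + 2*s))*(2*s))/5 = 1 + ((9 + 2*s)*(2*s))/5 = 1 + (2*s*(9 + 2*s))/5 = 1 + 2*s*(9 + 2*s)/5)
-2*o(9) - 73 = -2*(1 + (2/5)*9*(9 + 2*9)) - 73 = -2*(1 + (2/5)*9*(9 + 18)) - 73 = -2*(1 + (2/5)*9*27) - 73 = -2*(1 + 486/5) - 73 = -2*491/5 - 73 = -982/5 - 73 = -1347/5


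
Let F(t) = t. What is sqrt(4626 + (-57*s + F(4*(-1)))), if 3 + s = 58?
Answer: sqrt(1487) ≈ 38.562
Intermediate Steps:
s = 55 (s = -3 + 58 = 55)
sqrt(4626 + (-57*s + F(4*(-1)))) = sqrt(4626 + (-57*55 + 4*(-1))) = sqrt(4626 + (-3135 - 4)) = sqrt(4626 - 3139) = sqrt(1487)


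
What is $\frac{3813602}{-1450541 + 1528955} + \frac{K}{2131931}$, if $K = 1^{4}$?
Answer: $\frac{4065168201938}{83586618717} \approx 48.634$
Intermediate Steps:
$K = 1$
$\frac{3813602}{-1450541 + 1528955} + \frac{K}{2131931} = \frac{3813602}{-1450541 + 1528955} + 1 \cdot \frac{1}{2131931} = \frac{3813602}{78414} + 1 \cdot \frac{1}{2131931} = 3813602 \cdot \frac{1}{78414} + \frac{1}{2131931} = \frac{1906801}{39207} + \frac{1}{2131931} = \frac{4065168201938}{83586618717}$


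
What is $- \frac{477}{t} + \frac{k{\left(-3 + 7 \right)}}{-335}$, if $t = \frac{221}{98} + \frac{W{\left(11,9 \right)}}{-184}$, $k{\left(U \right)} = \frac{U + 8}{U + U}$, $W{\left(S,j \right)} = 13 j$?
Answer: $- \frac{2881467237}{9781330} \approx -294.59$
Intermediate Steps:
$k{\left(U \right)} = \frac{8 + U}{2 U}$
$t = \frac{14599}{9016}$ ($t = \frac{221}{98} + \frac{13 \cdot 9}{-184} = 221 \cdot \frac{1}{98} + 117 \left(- \frac{1}{184}\right) = \frac{221}{98} - \frac{117}{184} = \frac{14599}{9016} \approx 1.6192$)
$- \frac{477}{t} + \frac{k{\left(-3 + 7 \right)}}{-335} = - \frac{477}{\frac{14599}{9016}} + \frac{\frac{1}{2} \frac{1}{-3 + 7} \left(8 + \left(-3 + 7\right)\right)}{-335} = \left(-477\right) \frac{9016}{14599} + \frac{8 + 4}{2 \cdot 4} \left(- \frac{1}{335}\right) = - \frac{4300632}{14599} + \frac{1}{2} \cdot \frac{1}{4} \cdot 12 \left(- \frac{1}{335}\right) = - \frac{4300632}{14599} + \frac{3}{2} \left(- \frac{1}{335}\right) = - \frac{4300632}{14599} - \frac{3}{670} = - \frac{2881467237}{9781330}$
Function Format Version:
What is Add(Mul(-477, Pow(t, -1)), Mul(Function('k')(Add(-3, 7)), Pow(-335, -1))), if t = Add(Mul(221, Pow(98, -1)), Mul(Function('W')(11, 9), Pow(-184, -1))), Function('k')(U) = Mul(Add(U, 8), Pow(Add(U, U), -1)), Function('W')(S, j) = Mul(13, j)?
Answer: Rational(-2881467237, 9781330) ≈ -294.59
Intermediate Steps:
Function('k')(U) = Mul(Rational(1, 2), Pow(U, -1), Add(8, U)) (Function('k')(U) = Mul(Add(8, U), Pow(Mul(2, U), -1)) = Mul(Add(8, U), Mul(Rational(1, 2), Pow(U, -1))) = Mul(Rational(1, 2), Pow(U, -1), Add(8, U)))
t = Rational(14599, 9016) (t = Add(Mul(221, Pow(98, -1)), Mul(Mul(13, 9), Pow(-184, -1))) = Add(Mul(221, Rational(1, 98)), Mul(117, Rational(-1, 184))) = Add(Rational(221, 98), Rational(-117, 184)) = Rational(14599, 9016) ≈ 1.6192)
Add(Mul(-477, Pow(t, -1)), Mul(Function('k')(Add(-3, 7)), Pow(-335, -1))) = Add(Mul(-477, Pow(Rational(14599, 9016), -1)), Mul(Mul(Rational(1, 2), Pow(Add(-3, 7), -1), Add(8, Add(-3, 7))), Pow(-335, -1))) = Add(Mul(-477, Rational(9016, 14599)), Mul(Mul(Rational(1, 2), Pow(4, -1), Add(8, 4)), Rational(-1, 335))) = Add(Rational(-4300632, 14599), Mul(Mul(Rational(1, 2), Rational(1, 4), 12), Rational(-1, 335))) = Add(Rational(-4300632, 14599), Mul(Rational(3, 2), Rational(-1, 335))) = Add(Rational(-4300632, 14599), Rational(-3, 670)) = Rational(-2881467237, 9781330)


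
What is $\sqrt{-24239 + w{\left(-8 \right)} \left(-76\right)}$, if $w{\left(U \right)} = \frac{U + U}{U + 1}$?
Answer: $\frac{i \sqrt{1196223}}{7} \approx 156.25 i$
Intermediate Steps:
$w{\left(U \right)} = \frac{2 U}{1 + U}$
$\sqrt{-24239 + w{\left(-8 \right)} \left(-76\right)} = \sqrt{-24239 + 2 \left(-8\right) \frac{1}{1 - 8} \left(-76\right)} = \sqrt{-24239 + 2 \left(-8\right) \frac{1}{-7} \left(-76\right)} = \sqrt{-24239 + 2 \left(-8\right) \left(- \frac{1}{7}\right) \left(-76\right)} = \sqrt{-24239 + \frac{16}{7} \left(-76\right)} = \sqrt{-24239 - \frac{1216}{7}} = \sqrt{- \frac{170889}{7}} = \frac{i \sqrt{1196223}}{7}$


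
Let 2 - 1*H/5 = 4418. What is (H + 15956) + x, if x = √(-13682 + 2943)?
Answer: -6124 + I*√10739 ≈ -6124.0 + 103.63*I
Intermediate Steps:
H = -22080 (H = 10 - 5*4418 = 10 - 22090 = -22080)
x = I*√10739 (x = √(-10739) = I*√10739 ≈ 103.63*I)
(H + 15956) + x = (-22080 + 15956) + I*√10739 = -6124 + I*√10739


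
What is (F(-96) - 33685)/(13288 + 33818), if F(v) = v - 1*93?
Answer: -16937/23553 ≈ -0.71910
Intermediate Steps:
F(v) = -93 + v (F(v) = v - 93 = -93 + v)
(F(-96) - 33685)/(13288 + 33818) = ((-93 - 96) - 33685)/(13288 + 33818) = (-189 - 33685)/47106 = -33874*1/47106 = -16937/23553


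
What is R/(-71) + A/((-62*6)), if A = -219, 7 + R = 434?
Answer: -47765/8804 ≈ -5.4254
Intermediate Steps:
R = 427 (R = -7 + 434 = 427)
R/(-71) + A/((-62*6)) = 427/(-71) - 219/((-62*6)) = 427*(-1/71) - 219/(-372) = -427/71 - 219*(-1/372) = -427/71 + 73/124 = -47765/8804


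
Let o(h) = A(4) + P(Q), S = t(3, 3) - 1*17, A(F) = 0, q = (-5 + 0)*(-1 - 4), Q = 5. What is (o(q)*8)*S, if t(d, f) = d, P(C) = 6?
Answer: -672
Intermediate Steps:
q = 25 (q = -5*(-5) = 25)
S = -14 (S = 3 - 1*17 = 3 - 17 = -14)
o(h) = 6 (o(h) = 0 + 6 = 6)
(o(q)*8)*S = (6*8)*(-14) = 48*(-14) = -672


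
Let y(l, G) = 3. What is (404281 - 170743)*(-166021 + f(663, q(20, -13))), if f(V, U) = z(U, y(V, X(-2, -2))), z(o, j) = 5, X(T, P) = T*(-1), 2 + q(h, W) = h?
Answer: -38771044608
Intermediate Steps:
q(h, W) = -2 + h
X(T, P) = -T
f(V, U) = 5
(404281 - 170743)*(-166021 + f(663, q(20, -13))) = (404281 - 170743)*(-166021 + 5) = 233538*(-166016) = -38771044608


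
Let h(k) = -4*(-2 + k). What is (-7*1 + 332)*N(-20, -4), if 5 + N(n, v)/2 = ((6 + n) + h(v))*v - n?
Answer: -16250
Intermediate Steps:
h(k) = 8 - 4*k
N(n, v) = -10 - 2*n + 2*v*(14 + n - 4*v) (N(n, v) = -10 + 2*(((6 + n) + (8 - 4*v))*v - n) = -10 + 2*((14 + n - 4*v)*v - n) = -10 + 2*(v*(14 + n - 4*v) - n) = -10 + 2*(-n + v*(14 + n - 4*v)) = -10 + (-2*n + 2*v*(14 + n - 4*v)) = -10 - 2*n + 2*v*(14 + n - 4*v))
(-7*1 + 332)*N(-20, -4) = (-7*1 + 332)*(-10 - 8*(-4)² - 2*(-20) + 28*(-4) + 2*(-20)*(-4)) = (-7 + 332)*(-10 - 8*16 + 40 - 112 + 160) = 325*(-10 - 128 + 40 - 112 + 160) = 325*(-50) = -16250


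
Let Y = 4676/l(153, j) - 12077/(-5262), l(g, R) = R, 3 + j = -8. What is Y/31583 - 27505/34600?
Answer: -5112827897003/6325181732760 ≈ -0.80833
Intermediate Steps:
j = -11 (j = -3 - 8 = -11)
Y = -24472265/57882 (Y = 4676/(-11) - 12077/(-5262) = 4676*(-1/11) - 12077*(-1/5262) = -4676/11 + 12077/5262 = -24472265/57882 ≈ -422.80)
Y/31583 - 27505/34600 = -24472265/57882/31583 - 27505/34600 = -24472265/57882*1/31583 - 27505*1/34600 = -24472265/1828087206 - 5501/6920 = -5112827897003/6325181732760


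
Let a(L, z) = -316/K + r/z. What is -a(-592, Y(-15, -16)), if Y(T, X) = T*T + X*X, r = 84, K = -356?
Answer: -45475/42809 ≈ -1.0623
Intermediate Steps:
Y(T, X) = T**2 + X**2
a(L, z) = 79/89 + 84/z (a(L, z) = -316/(-356) + 84/z = -316*(-1/356) + 84/z = 79/89 + 84/z)
-a(-592, Y(-15, -16)) = -(79/89 + 84/((-15)**2 + (-16)**2)) = -(79/89 + 84/(225 + 256)) = -(79/89 + 84/481) = -1*45475/42809 = -45475/42809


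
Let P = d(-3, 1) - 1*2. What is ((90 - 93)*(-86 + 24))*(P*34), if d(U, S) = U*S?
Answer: -31620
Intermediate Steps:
d(U, S) = S*U
P = -5 (P = 1*(-3) - 1*2 = -3 - 2 = -5)
((90 - 93)*(-86 + 24))*(P*34) = ((90 - 93)*(-86 + 24))*(-5*34) = -3*(-62)*(-170) = 186*(-170) = -31620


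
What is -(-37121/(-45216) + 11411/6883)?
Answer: -771463619/311221728 ≈ -2.4788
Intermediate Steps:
-(-37121/(-45216) + 11411/6883) = -(-37121*(-1/45216) + 11411*(1/6883)) = -(37121/45216 + 11411/6883) = -1*771463619/311221728 = -771463619/311221728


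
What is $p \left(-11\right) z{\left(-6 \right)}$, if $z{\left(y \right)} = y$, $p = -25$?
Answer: $-1650$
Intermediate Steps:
$p \left(-11\right) z{\left(-6 \right)} = \left(-25\right) \left(-11\right) \left(-6\right) = 275 \left(-6\right) = -1650$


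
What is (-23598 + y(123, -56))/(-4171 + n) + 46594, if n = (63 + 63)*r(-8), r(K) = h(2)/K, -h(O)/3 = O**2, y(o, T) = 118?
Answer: 92780394/1991 ≈ 46600.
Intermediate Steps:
h(O) = -3*O**2
r(K) = -12/K (r(K) = (-3*2**2)/K = (-3*4)/K = -12/K)
n = 189 (n = (63 + 63)*(-12/(-8)) = 126*(-12*(-1/8)) = 126*(3/2) = 189)
(-23598 + y(123, -56))/(-4171 + n) + 46594 = (-23598 + 118)/(-4171 + 189) + 46594 = -23480/(-3982) + 46594 = -23480*(-1/3982) + 46594 = 11740/1991 + 46594 = 92780394/1991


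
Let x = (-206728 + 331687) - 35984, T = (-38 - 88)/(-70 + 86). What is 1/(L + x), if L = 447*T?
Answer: 8/683639 ≈ 1.1702e-5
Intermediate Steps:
T = -63/8 (T = -126/16 = -126*1/16 = -63/8 ≈ -7.8750)
x = 88975 (x = 124959 - 35984 = 88975)
L = -28161/8 (L = 447*(-63/8) = -28161/8 ≈ -3520.1)
1/(L + x) = 1/(-28161/8 + 88975) = 1/(683639/8) = 8/683639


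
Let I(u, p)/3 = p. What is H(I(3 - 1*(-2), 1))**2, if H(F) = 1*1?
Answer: 1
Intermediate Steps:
I(u, p) = 3*p
H(F) = 1
H(I(3 - 1*(-2), 1))**2 = 1**2 = 1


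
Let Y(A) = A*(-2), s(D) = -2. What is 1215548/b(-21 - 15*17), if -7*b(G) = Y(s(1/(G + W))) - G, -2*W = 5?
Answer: -303887/10 ≈ -30389.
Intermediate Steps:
W = -5/2 (W = -½*5 = -5/2 ≈ -2.5000)
Y(A) = -2*A
b(G) = -4/7 + G/7 (b(G) = -(-2*(-2) - G)/7 = -(4 - G)/7 = -4/7 + G/7)
1215548/b(-21 - 15*17) = 1215548/(-4/7 + (-21 - 15*17)/7) = 1215548/(-4/7 + (-21 - 255)/7) = 1215548/(-4/7 + (⅐)*(-276)) = 1215548/(-4/7 - 276/7) = 1215548/(-40) = 1215548*(-1/40) = -303887/10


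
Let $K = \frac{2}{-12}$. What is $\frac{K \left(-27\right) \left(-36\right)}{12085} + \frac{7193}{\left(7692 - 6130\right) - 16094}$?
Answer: $- \frac{89281589}{175619220} \approx -0.50838$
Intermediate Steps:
$K = - \frac{1}{6}$ ($K = 2 \left(- \frac{1}{12}\right) = - \frac{1}{6} \approx -0.16667$)
$\frac{K \left(-27\right) \left(-36\right)}{12085} + \frac{7193}{\left(7692 - 6130\right) - 16094} = \frac{\left(- \frac{1}{6}\right) \left(-27\right) \left(-36\right)}{12085} + \frac{7193}{\left(7692 - 6130\right) - 16094} = \frac{9}{2} \left(-36\right) \frac{1}{12085} + \frac{7193}{1562 - 16094} = \left(-162\right) \frac{1}{12085} + \frac{7193}{-14532} = - \frac{162}{12085} + 7193 \left(- \frac{1}{14532}\right) = - \frac{162}{12085} - \frac{7193}{14532} = - \frac{89281589}{175619220}$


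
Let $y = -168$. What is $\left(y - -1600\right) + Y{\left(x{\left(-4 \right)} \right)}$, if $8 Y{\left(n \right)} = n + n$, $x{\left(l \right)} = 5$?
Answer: $\frac{5733}{4} \approx 1433.3$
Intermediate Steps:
$Y{\left(n \right)} = \frac{n}{4}$ ($Y{\left(n \right)} = \frac{n + n}{8} = \frac{2 n}{8} = \frac{n}{4}$)
$\left(y - -1600\right) + Y{\left(x{\left(-4 \right)} \right)} = \left(-168 - -1600\right) + \frac{1}{4} \cdot 5 = \left(-168 + 1600\right) + \frac{5}{4} = 1432 + \frac{5}{4} = \frac{5733}{4}$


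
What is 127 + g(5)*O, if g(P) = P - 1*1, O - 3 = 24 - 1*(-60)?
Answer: 475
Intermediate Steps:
O = 87 (O = 3 + (24 - 1*(-60)) = 3 + (24 + 60) = 3 + 84 = 87)
g(P) = -1 + P (g(P) = P - 1 = -1 + P)
127 + g(5)*O = 127 + (-1 + 5)*87 = 127 + 4*87 = 127 + 348 = 475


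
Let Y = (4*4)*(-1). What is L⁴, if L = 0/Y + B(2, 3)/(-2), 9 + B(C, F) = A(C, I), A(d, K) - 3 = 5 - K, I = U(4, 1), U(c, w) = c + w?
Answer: 81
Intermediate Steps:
I = 5 (I = 4 + 1 = 5)
A(d, K) = 8 - K (A(d, K) = 3 + (5 - K) = 8 - K)
B(C, F) = -6 (B(C, F) = -9 + (8 - 1*5) = -9 + (8 - 5) = -9 + 3 = -6)
Y = -16 (Y = 16*(-1) = -16)
L = 3 (L = 0/(-16) - 6/(-2) = 0*(-1/16) - 6*(-½) = 0 + 3 = 3)
L⁴ = 3⁴ = 81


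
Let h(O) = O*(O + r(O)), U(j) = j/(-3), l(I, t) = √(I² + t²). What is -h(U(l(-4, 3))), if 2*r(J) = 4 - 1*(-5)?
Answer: 85/18 ≈ 4.7222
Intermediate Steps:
U(j) = -j/3 (U(j) = j*(-⅓) = -j/3)
r(J) = 9/2 (r(J) = (4 - 1*(-5))/2 = (4 + 5)/2 = (½)*9 = 9/2)
h(O) = O*(9/2 + O) (h(O) = O*(O + 9/2) = O*(9/2 + O))
-h(U(l(-4, 3))) = -(-√((-4)² + 3²)/3)*(9 + 2*(-√((-4)² + 3²)/3))/2 = -(-√(16 + 9)/3)*(9 + 2*(-√(16 + 9)/3))/2 = -(-√25/3)*(9 + 2*(-√25/3))/2 = -(-⅓*5)*(9 + 2*(-⅓*5))/2 = -(-5)*(9 + 2*(-5/3))/(2*3) = -(-5)*(9 - 10/3)/(2*3) = -(-5)*17/(2*3*3) = -1*(-85/18) = 85/18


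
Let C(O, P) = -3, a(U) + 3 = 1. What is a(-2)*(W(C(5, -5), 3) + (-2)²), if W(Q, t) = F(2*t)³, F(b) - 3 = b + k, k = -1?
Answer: -1032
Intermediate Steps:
a(U) = -2 (a(U) = -3 + 1 = -2)
F(b) = 2 + b (F(b) = 3 + (b - 1) = 3 + (-1 + b) = 2 + b)
W(Q, t) = (2 + 2*t)³
a(-2)*(W(C(5, -5), 3) + (-2)²) = -2*(8*(1 + 3)³ + (-2)²) = -2*(8*4³ + 4) = -2*(8*64 + 4) = -2*(512 + 4) = -2*516 = -1032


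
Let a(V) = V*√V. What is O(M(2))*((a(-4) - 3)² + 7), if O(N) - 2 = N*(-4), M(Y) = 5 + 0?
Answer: 864 - 864*I ≈ 864.0 - 864.0*I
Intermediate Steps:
M(Y) = 5
a(V) = V^(3/2)
O(N) = 2 - 4*N (O(N) = 2 + N*(-4) = 2 - 4*N)
O(M(2))*((a(-4) - 3)² + 7) = (2 - 4*5)*(((-4)^(3/2) - 3)² + 7) = (2 - 20)*((-8*I - 3)² + 7) = -18*((-3 - 8*I)² + 7) = -18*(7 + (-3 - 8*I)²) = -126 - 18*(-3 - 8*I)²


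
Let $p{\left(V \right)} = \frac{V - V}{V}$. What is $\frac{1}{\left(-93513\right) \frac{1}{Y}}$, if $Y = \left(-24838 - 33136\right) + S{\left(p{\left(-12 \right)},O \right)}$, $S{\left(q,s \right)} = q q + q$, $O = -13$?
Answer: $\frac{8282}{13359} \approx 0.61996$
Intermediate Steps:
$p{\left(V \right)} = 0$ ($p{\left(V \right)} = \frac{0}{V} = 0$)
$S{\left(q,s \right)} = q + q^{2}$ ($S{\left(q,s \right)} = q^{2} + q = q + q^{2}$)
$Y = -57974$ ($Y = \left(-24838 - 33136\right) + 0 \left(1 + 0\right) = -57974 + 0 \cdot 1 = -57974 + 0 = -57974$)
$\frac{1}{\left(-93513\right) \frac{1}{Y}} = \frac{1}{\left(-93513\right) \frac{1}{-57974}} = \frac{1}{\left(-93513\right) \left(- \frac{1}{57974}\right)} = \frac{1}{\frac{13359}{8282}} = \frac{8282}{13359}$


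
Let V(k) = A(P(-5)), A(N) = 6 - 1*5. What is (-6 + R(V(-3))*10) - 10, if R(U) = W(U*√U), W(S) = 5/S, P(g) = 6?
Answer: 34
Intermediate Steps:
A(N) = 1 (A(N) = 6 - 5 = 1)
V(k) = 1
R(U) = 5/U^(3/2) (R(U) = 5/((U*√U)) = 5/(U^(3/2)) = 5/U^(3/2))
(-6 + R(V(-3))*10) - 10 = (-6 + (5/1^(3/2))*10) - 10 = (-6 + (5*1)*10) - 10 = (-6 + 5*10) - 10 = (-6 + 50) - 10 = 44 - 10 = 34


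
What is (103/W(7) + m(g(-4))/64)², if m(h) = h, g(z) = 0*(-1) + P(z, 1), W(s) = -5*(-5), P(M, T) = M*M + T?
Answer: 49238289/2560000 ≈ 19.234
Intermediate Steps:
P(M, T) = T + M² (P(M, T) = M² + T = T + M²)
W(s) = 25
g(z) = 1 + z² (g(z) = 0*(-1) + (1 + z²) = 0 + (1 + z²) = 1 + z²)
(103/W(7) + m(g(-4))/64)² = (103/25 + (1 + (-4)²)/64)² = (103*(1/25) + (1 + 16)*(1/64))² = (103/25 + 17*(1/64))² = (103/25 + 17/64)² = (7017/1600)² = 49238289/2560000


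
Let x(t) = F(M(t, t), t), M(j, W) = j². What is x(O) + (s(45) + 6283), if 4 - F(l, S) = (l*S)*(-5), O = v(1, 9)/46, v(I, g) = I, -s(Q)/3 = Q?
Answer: 598811077/97336 ≈ 6152.0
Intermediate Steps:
s(Q) = -3*Q
O = 1/46 ≈ 0.021739
F(l, S) = 4 + 5*S*l (F(l, S) = 4 - l*S*(-5) = 4 - S*l*(-5) = 4 - (-5)*S*l = 4 + 5*S*l)
x(t) = 4 + 5*t³ (x(t) = 4 + 5*t*t² = 4 + 5*t³)
x(O) + (s(45) + 6283) = (4 + 5*(1/46)³) + (-3*45 + 6283) = (4 + 5*(1/97336)) + (-135 + 6283) = (4 + 5/97336) + 6148 = 389349/97336 + 6148 = 598811077/97336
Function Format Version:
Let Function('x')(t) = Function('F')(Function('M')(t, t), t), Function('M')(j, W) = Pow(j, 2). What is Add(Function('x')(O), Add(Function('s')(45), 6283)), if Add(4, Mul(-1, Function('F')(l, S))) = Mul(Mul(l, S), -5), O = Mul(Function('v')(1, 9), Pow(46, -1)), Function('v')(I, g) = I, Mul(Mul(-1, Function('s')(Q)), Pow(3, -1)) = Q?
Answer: Rational(598811077, 97336) ≈ 6152.0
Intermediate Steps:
Function('s')(Q) = Mul(-3, Q)
O = Rational(1, 46) (O = Mul(1, Pow(46, -1)) = Mul(1, Rational(1, 46)) = Rational(1, 46) ≈ 0.021739)
Function('F')(l, S) = Add(4, Mul(5, S, l)) (Function('F')(l, S) = Add(4, Mul(-1, Mul(Mul(l, S), -5))) = Add(4, Mul(-1, Mul(Mul(S, l), -5))) = Add(4, Mul(-1, Mul(-5, S, l))) = Add(4, Mul(5, S, l)))
Function('x')(t) = Add(4, Mul(5, Pow(t, 3))) (Function('x')(t) = Add(4, Mul(5, t, Pow(t, 2))) = Add(4, Mul(5, Pow(t, 3))))
Add(Function('x')(O), Add(Function('s')(45), 6283)) = Add(Add(4, Mul(5, Pow(Rational(1, 46), 3))), Add(Mul(-3, 45), 6283)) = Add(Add(4, Mul(5, Rational(1, 97336))), Add(-135, 6283)) = Add(Add(4, Rational(5, 97336)), 6148) = Add(Rational(389349, 97336), 6148) = Rational(598811077, 97336)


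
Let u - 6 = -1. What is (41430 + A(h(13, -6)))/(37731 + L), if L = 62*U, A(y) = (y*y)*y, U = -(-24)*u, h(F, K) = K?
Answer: 13738/15057 ≈ 0.91240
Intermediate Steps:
u = 5 (u = 6 - 1 = 5)
U = 120 (U = -(-24)*5 = -24*(-5) = 120)
A(y) = y**3 (A(y) = y**2*y = y**3)
L = 7440 (L = 62*120 = 7440)
(41430 + A(h(13, -6)))/(37731 + L) = (41430 + (-6)**3)/(37731 + 7440) = (41430 - 216)/45171 = 41214*(1/45171) = 13738/15057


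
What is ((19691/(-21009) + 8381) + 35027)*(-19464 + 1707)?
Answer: -5397766828539/7003 ≈ -7.7078e+8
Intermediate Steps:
((19691/(-21009) + 8381) + 35027)*(-19464 + 1707) = ((19691*(-1/21009) + 8381) + 35027)*(-17757) = ((-19691/21009 + 8381) + 35027)*(-17757) = (176056738/21009 + 35027)*(-17757) = (911938981/21009)*(-17757) = -5397766828539/7003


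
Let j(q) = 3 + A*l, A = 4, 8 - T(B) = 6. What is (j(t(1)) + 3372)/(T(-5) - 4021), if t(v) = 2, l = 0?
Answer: -3375/4019 ≈ -0.83976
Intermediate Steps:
T(B) = 2 (T(B) = 8 - 1*6 = 8 - 6 = 2)
j(q) = 3 (j(q) = 3 + 4*0 = 3 + 0 = 3)
(j(t(1)) + 3372)/(T(-5) - 4021) = (3 + 3372)/(2 - 4021) = 3375/(-4019) = 3375*(-1/4019) = -3375/4019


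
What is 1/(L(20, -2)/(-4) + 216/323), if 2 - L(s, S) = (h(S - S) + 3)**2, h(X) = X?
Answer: 1292/3125 ≈ 0.41344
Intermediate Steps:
L(s, S) = -7 (L(s, S) = 2 - ((S - S) + 3)**2 = 2 - (0 + 3)**2 = 2 - 1*3**2 = 2 - 1*9 = 2 - 9 = -7)
1/(L(20, -2)/(-4) + 216/323) = 1/(-7/(-4) + 216/323) = 1/(-7*(-1/4) + 216*(1/323)) = 1/(7/4 + 216/323) = 1/(3125/1292) = 1292/3125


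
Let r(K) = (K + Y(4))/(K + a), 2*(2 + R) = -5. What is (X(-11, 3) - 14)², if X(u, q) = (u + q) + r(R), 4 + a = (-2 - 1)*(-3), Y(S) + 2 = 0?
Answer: 1225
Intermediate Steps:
R = -9/2 (R = -2 + (½)*(-5) = -2 - 5/2 = -9/2 ≈ -4.5000)
Y(S) = -2 (Y(S) = -2 + 0 = -2)
a = 5 (a = -4 + (-2 - 1)*(-3) = -4 - 3*(-3) = -4 + 9 = 5)
r(K) = (-2 + K)/(5 + K) (r(K) = (K - 2)/(K + 5) = (-2 + K)/(5 + K))
X(u, q) = -13 + q + u (X(u, q) = (u + q) + (-2 - 9/2)/(5 - 9/2) = (q + u) - 13/2/(½) = (q + u) + 2*(-13/2) = (q + u) - 13 = -13 + q + u)
(X(-11, 3) - 14)² = ((-13 + 3 - 11) - 14)² = (-21 - 14)² = (-35)² = 1225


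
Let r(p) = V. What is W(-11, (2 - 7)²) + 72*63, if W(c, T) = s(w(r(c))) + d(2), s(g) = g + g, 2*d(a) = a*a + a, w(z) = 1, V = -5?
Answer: 4541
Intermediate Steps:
r(p) = -5
d(a) = a/2 + a²/2 (d(a) = (a*a + a)/2 = (a² + a)/2 = (a + a²)/2 = a/2 + a²/2)
s(g) = 2*g
W(c, T) = 5 (W(c, T) = 2*1 + (½)*2*(1 + 2) = 2 + (½)*2*3 = 2 + 3 = 5)
W(-11, (2 - 7)²) + 72*63 = 5 + 72*63 = 5 + 4536 = 4541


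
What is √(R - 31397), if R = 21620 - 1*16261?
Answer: I*√26038 ≈ 161.36*I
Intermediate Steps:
R = 5359 (R = 21620 - 16261 = 5359)
√(R - 31397) = √(5359 - 31397) = √(-26038) = I*√26038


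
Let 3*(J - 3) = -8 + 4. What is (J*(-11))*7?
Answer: -385/3 ≈ -128.33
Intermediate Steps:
J = 5/3 (J = 3 + (-8 + 4)/3 = 3 + (1/3)*(-4) = 3 - 4/3 = 5/3 ≈ 1.6667)
(J*(-11))*7 = ((5/3)*(-11))*7 = -55/3*7 = -385/3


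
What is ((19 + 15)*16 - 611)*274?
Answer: -18358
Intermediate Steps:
((19 + 15)*16 - 611)*274 = (34*16 - 611)*274 = (544 - 611)*274 = -67*274 = -18358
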